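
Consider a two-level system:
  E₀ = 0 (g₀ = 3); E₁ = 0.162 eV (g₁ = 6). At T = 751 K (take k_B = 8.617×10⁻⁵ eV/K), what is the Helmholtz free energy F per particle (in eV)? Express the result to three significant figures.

k_BT = 8.617×10⁻⁵ × 751 K = 0.064714 eV.
Eᵢ/kT = 0, 2.5033.
Z = Σ gᵢe^(−Eᵢ/kT) = 3·e^(−0) + 6·e^(−2.5033) = 3.0000 + 0.49089 = 3.4909.
F = −kT ln Z = −0.064714 × ln(3.4909) = −0.064714 × 1.2502 = -0.0809 eV.

-0.0809 eV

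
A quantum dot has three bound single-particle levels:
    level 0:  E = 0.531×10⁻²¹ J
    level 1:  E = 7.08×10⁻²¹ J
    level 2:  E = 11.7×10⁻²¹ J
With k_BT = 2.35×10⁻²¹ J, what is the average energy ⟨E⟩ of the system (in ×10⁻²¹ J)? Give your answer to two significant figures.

Eᵢ/kT = 0.2260, 3.013, 4.979.
Z = Σ e^(−Eᵢ/kT) = e^(−0.2260) + e^(−3.013) + e^(−4.979) = 0.7977 + 0.04914 + 0.006881 = 0.8537.
⟨E⟩ = Σ Eᵢ e^(−Eᵢ/kT) / Z = (0.531·0.7977 + 7.08·0.04914 + 11.7·0.006881) / 0.8537 = 1.0 ×10⁻²¹ J.

1.0 ×10⁻²¹ J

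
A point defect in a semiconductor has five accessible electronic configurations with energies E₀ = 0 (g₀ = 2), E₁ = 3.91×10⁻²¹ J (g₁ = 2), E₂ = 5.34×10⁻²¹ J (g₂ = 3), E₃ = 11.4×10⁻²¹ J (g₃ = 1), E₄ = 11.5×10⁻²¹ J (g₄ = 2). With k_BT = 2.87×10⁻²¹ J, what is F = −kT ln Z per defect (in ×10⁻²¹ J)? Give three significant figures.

Eᵢ/kT = 0, 1.3624, 1.8606, 3.9721, 4.0070.
Z = Σ gᵢe^(−Eᵢ/kT) = 2·e^(−0) + 2·e^(−1.3624) + 3·e^(−1.8606) + 1·e^(−3.9721) + 2·e^(−4.0070) = 2.0000 + 0.51209 + 0.46674 + 0.018834 + 0.036376 = 3.0340.
F = −kT ln Z = −2.87 × ln(3.0340) = −2.87 × 1.1099 = -3.19 ×10⁻²¹ J.

-3.19 ×10⁻²¹ J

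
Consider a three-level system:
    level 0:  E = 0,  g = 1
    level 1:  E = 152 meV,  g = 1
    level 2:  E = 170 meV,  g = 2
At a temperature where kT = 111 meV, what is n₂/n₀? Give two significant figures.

n₂/n₀ = (g₂/g₀) exp[−(E₂−E₀)/kT] = (2/1) × exp(−(170 meV)/(111 meV)) = (2/1) × exp(-1.532) = 0.43.

0.43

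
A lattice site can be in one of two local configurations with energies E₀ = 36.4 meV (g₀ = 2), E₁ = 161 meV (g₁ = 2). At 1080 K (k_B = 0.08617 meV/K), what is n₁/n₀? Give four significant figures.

k_BT = 0.08617 × 1080 K = 93.0636 meV.
n₁/n₀ = (g₁/g₀) exp[−(E₁−E₀)/kT] = (2/2) × exp(−(124.6 meV)/(93.0636 meV)) = (2/2) × exp(-1.33887) = 0.2621.

0.2621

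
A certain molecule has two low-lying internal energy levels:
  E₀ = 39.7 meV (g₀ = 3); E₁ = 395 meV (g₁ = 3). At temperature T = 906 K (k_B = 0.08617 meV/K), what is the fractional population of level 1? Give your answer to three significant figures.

k_BT = 0.08617 × 906 K = 78.070 meV.
Eᵢ/kT = 0.50852, 5.0596.
Z = Σ gᵢe^(−Eᵢ/kT) = 3·e^(−0.50852) + 3·e^(−5.0596) = 1.8042 + 0.019044 = 1.8232.
P₁ = g₁ e^(−E₁/kT) / Z = 0.019044/1.8232 = 0.0104.

0.0104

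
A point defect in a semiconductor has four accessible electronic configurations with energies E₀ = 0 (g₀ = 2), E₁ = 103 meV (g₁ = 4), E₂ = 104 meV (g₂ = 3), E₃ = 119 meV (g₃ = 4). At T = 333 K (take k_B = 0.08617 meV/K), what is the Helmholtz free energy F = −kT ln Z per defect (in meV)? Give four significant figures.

-23.32 meV

k_BT = 0.08617 × 333 K = 28.6946 meV.
Eᵢ/kT = 0, 3.58953, 3.62438, 4.14712.
Z = Σ gᵢe^(−Eᵢ/kT) = 2·e^(−0) + 4·e^(−3.58953) + 3·e^(−3.62438) + 4·e^(−4.14712) = 2.00000 + 0.110445 + 0.0799969 + 0.0632395 = 2.25368.
F = −kT ln Z = −28.6946 × ln(2.25368) = −28.6946 × 0.812564 = -23.32 meV.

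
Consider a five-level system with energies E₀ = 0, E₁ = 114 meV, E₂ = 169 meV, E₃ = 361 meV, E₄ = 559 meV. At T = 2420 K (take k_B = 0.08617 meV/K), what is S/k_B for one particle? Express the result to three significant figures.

k_BT = 0.08617 × 2420 K = 208.53 meV.
Eᵢ/kT = 0, 0.54668, 0.81043, 1.7312, 2.6807.
Z = Σ e^(−Eᵢ/kT) = e^(−0) + e^(−0.54668) + e^(−0.81043) + e^(−1.7312) + e^(−2.6807) = 1.0000 + 0.57887 + 0.44467 + 0.17707 + 0.068515 = 2.2691.
⟨E⟩ = Σ EᵢPᵢ = 107.25 meV.
S/k_B = ln Z + ⟨E⟩/kT = ln(2.2691) + 107.25/208.53 = 0.81938 + 0.51431 = 1.33.

1.33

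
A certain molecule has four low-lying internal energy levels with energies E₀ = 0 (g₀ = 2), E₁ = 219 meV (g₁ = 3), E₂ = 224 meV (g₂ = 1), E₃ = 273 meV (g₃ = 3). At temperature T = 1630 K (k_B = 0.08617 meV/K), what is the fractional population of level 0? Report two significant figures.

0.61

k_BT = 0.08617 × 1630 K = 140.5 meV.
Eᵢ/kT = 0, 1.559, 1.594, 1.943.
Z = Σ gᵢe^(−Eᵢ/kT) = 2·e^(−0) + 3·e^(−1.559) + 1·e^(−1.594) + 3·e^(−1.943) = 2.000 + 0.6310 + 0.2031 + 0.4298 = 3.264.
P₀ = g₀ e^(−E₀/kT) / Z = 2.000/3.264 = 0.61.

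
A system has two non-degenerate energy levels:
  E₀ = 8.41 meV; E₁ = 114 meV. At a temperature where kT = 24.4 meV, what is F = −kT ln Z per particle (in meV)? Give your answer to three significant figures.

8.09 meV

Eᵢ/kT = 0.34467, 4.6721.
Z = Σ e^(−Eᵢ/kT) = e^(−0.34467) + e^(−4.6721) = 0.70845 + 0.0093526 = 0.71780.
F = −kT ln Z = −24.4 × ln(0.71780) = −24.4 × -0.33156 = 8.09 meV.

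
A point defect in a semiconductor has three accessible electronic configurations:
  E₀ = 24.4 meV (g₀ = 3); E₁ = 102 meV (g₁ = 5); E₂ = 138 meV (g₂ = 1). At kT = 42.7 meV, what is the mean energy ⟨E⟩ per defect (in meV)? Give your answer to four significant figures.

Eᵢ/kT = 0.571429, 2.38876, 3.23185.
Z = Σ gᵢe^(−Eᵢ/kT) = 3·e^(−0.571429) + 5·e^(−2.38876) + 1·e^(−3.23185) = 1.69415 + 0.458717 + 0.0394844 = 2.19235.
⟨E⟩ = Σ Eᵢ gᵢe^(−Eᵢ/kT) / Z = (24.4·1.69415 + 102·0.458717 + 138·0.0394844) / 2.19235 = 42.68 meV.

42.68 meV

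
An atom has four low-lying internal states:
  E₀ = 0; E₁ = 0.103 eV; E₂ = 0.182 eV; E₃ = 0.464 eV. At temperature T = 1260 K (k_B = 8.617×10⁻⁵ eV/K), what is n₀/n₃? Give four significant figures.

k_BT = 8.617×10⁻⁵ × 1260 K = 0.108574 eV.
n₀/n₃ = exp[−(E₀−E₃)/kT] = exp(−(-0.464 eV)/(0.108574 eV)) = exp(4.27358) = 71.78.

71.78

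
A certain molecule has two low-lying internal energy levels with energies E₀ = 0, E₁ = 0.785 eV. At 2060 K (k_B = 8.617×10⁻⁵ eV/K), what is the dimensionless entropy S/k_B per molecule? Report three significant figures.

k_BT = 8.617×10⁻⁵ × 2060 K = 0.17751 eV.
Eᵢ/kT = 0, 4.4223.
Z = Σ e^(−Eᵢ/kT) = e^(−0) + e^(−4.4223) = 1.0000 + 0.012007 = 1.0120.
⟨E⟩ = Σ EᵢPᵢ = 0.0093137 eV.
S/k_B = ln Z + ⟨E⟩/kT = ln(1.0120) + 0.0093137/0.17751 = 0.011929 + 0.052469 = 0.0644.

0.0644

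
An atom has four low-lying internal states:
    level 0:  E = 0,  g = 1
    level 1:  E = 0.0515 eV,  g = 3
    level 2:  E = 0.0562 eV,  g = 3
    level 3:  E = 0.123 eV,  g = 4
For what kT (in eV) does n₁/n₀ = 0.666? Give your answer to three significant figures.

n₁/n₀ = (g₁/g₀) exp[−(E₁−E₀)/kT] = 0.666.
⇒ (E₁−E₀)/kT = ln((3/1)/0.666) = ln(4.5045) = 1.5051.
kT = 0.0515 eV / 1.5051 = 0.0342 eV.

0.0342 eV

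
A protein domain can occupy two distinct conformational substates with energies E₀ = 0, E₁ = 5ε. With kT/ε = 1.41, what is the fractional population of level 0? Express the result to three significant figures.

Eᵢ/kT = 0, 3.5461.
Z = Σ e^(−Eᵢ/kT) = e^(−0) + e^(−3.5461) = 1.0000 + 0.028837 = 1.0288.
P₀ = e^(−E₀/kT) / Z = 1.0000/1.0288 = 0.972.

0.972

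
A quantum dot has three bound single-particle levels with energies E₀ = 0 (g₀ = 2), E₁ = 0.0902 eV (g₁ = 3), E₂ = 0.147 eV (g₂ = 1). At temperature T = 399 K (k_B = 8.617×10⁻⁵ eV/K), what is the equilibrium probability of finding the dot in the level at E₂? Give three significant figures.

0.00623

k_BT = 8.617×10⁻⁵ × 399 K = 0.034382 eV.
Eᵢ/kT = 0, 2.6235, 4.2755.
Z = Σ gᵢe^(−Eᵢ/kT) = 2·e^(−0) + 3·e^(−2.6235) + 1·e^(−4.2755) = 2.0000 + 0.21765 + 0.013905 = 2.2316.
P₂ = g₂ e^(−E₂/kT) / Z = 0.013905/2.2316 = 0.00623.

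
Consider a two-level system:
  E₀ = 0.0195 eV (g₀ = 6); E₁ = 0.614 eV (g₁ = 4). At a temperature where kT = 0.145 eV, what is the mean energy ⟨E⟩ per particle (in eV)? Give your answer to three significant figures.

Eᵢ/kT = 0.13448, 4.2345.
Z = Σ gᵢe^(−Eᵢ/kT) = 6·e^(−0.13448) + 4·e^(−4.2345) = 5.2450 + 0.057948 = 5.3029.
⟨E⟩ = Σ Eᵢ gᵢe^(−Eᵢ/kT) / Z = (0.0195·5.2450 + 0.614·0.057948) / 5.3029 = 0.0260 eV.

0.0260 eV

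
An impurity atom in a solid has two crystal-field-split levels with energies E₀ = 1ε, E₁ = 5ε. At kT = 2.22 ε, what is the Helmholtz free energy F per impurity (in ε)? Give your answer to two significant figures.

Eᵢ/kT = 0.4505, 2.252.
Z = Σ e^(−Eᵢ/kT) = e^(−0.4505) + e^(−2.252) = 0.6373 + 0.1052 = 0.7425.
F = −kT ln Z = −2.22 × ln(0.7425) = −2.22 × -0.2977 = 0.66 ε.

0.66 ε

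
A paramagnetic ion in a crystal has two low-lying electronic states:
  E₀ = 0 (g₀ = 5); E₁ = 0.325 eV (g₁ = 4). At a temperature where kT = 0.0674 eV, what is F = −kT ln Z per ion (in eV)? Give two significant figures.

-0.11 eV

Eᵢ/kT = 0, 4.822.
Z = Σ gᵢe^(−Eᵢ/kT) = 5·e^(−0) + 4·e^(−4.822) = 5.000 + 0.03220 = 5.032.
F = −kT ln Z = −0.0674 × ln(5.032) = −0.0674 × 1.616 = -0.11 eV.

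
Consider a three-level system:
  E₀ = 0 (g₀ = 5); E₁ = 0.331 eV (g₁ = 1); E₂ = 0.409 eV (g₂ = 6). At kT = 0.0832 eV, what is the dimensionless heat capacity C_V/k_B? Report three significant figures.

0.265

Eᵢ/kT = 0, 3.9784, 4.9159.
Z = Σ gᵢe^(−Eᵢ/kT) = 5·e^(−0) + 1·e^(−3.9784) + 6·e^(−4.9159) = 5.0000 + 0.018716 + 0.043975 = 5.0627.
⟨E⟩ = 0.0047763 eV, ⟨E²⟩ = 0.0018580 eV².
C_V/k_B = (⟨E²⟩ − ⟨E⟩²)/(kT)² = (0.0018580 − 0.000022813)/0.0069222 = 0.265.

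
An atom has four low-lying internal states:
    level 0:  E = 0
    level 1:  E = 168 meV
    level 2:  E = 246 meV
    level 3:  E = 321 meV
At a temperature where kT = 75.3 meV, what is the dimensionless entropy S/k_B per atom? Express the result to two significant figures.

Eᵢ/kT = 0, 2.231, 3.267, 4.263.
Z = Σ e^(−Eᵢ/kT) = e^(−0) + e^(−2.231) + e^(−3.267) + e^(−4.263) = 1.000 + 0.1074 + 0.03812 + 0.01408 = 1.160.
⟨E⟩ = Σ EᵢPᵢ = 27.53 meV.
S/k_B = ln Z + ⟨E⟩/kT = ln(1.160) + 27.53/75.3 = 0.1484 + 0.3656 = 0.51.

0.51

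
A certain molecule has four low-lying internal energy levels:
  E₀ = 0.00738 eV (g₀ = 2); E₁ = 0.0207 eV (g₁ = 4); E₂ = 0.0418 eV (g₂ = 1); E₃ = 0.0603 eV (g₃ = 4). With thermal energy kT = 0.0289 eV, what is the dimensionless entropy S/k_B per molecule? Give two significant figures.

Eᵢ/kT = 0.2554, 0.7163, 1.446, 2.087.
Z = Σ gᵢe^(−Eᵢ/kT) = 2·e^(−0.2554) + 4·e^(−0.7163) + 1·e^(−1.446) + 4·e^(−2.087) = 1.549 + 1.954 + 0.2355 + 0.4962 = 4.235.
⟨E⟩ = Σ EᵢPᵢ = 0.02164 eV.
S/k_B = ln Z + ⟨E⟩/kT = ln(4.235) + 0.02164/0.0289 = 1.443 + 0.7488 = 2.2.

2.2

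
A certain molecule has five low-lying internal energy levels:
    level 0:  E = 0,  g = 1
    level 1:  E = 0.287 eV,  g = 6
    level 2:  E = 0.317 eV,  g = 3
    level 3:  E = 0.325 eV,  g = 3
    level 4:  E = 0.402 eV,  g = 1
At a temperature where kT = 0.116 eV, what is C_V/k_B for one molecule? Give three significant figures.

1.75

Eᵢ/kT = 0, 2.4741, 2.7328, 2.8017, 3.4655.
Z = Σ gᵢe^(−Eᵢ/kT) = 1·e^(−0) + 6·e^(−2.4741) + 3·e^(−2.7328) + 3·e^(−2.8017) + 1·e^(−3.4655) = 1.0000 + 0.50543 + 0.19511 + 0.18212 + 0.031257 = 1.9139.
⟨E⟩ = 0.14560 eV, ⟨E²⟩ = 0.044687 eV².
C_V/k_B = (⟨E²⟩ − ⟨E⟩²)/(kT)² = (0.044687 − 0.021199)/0.013456 = 1.75.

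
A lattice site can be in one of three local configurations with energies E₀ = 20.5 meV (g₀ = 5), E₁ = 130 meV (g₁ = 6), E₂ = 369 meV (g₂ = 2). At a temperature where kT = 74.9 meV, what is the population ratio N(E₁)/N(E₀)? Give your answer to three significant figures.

0.278

n₁/n₀ = (g₁/g₀) exp[−(E₁−E₀)/kT] = (6/5) × exp(−(109.5 meV)/(74.9 meV)) = (6/5) × exp(-1.4619) = 0.278.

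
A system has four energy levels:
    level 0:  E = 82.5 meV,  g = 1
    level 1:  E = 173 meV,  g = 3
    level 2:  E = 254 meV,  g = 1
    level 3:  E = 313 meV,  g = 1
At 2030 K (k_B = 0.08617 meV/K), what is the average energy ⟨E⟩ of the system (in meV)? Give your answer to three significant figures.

k_BT = 0.08617 × 2030 K = 174.93 meV.
Eᵢ/kT = 0.47162, 0.98897, 1.4520, 1.7893.
Z = Σ gᵢe^(−Eᵢ/kT) = 1·e^(−0.47162) + 3·e^(−0.98897) + 1·e^(−1.4520) + 1·e^(−1.7893) = 0.62399 + 1.1159 + 0.23410 + 0.16708 = 2.1411.
⟨E⟩ = Σ Eᵢ gᵢe^(−Eᵢ/kT) / Z = (82.5·0.62399 + 173·1.1159 + 254·0.23410 + 313·0.16708) / 2.1411 = 166 meV.

166 meV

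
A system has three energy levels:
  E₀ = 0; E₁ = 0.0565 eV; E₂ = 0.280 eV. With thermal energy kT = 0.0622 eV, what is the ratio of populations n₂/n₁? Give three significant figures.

n₂/n₁ = exp[−(E₂−E₁)/kT] = exp(−(0.2235 eV)/(0.0622 eV)) = exp(-3.5932) = 0.0275.

0.0275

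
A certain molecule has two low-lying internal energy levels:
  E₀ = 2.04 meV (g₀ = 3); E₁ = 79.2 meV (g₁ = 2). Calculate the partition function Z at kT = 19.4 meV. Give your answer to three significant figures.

Z = 2.73

Eᵢ/kT = 0.10515, 4.0825.
Z = Σ gᵢe^(−Eᵢ/kT) = 3·e^(−0.10515) + 2·e^(−4.0825) = 2.7006 + 0.033730 = 2.7343.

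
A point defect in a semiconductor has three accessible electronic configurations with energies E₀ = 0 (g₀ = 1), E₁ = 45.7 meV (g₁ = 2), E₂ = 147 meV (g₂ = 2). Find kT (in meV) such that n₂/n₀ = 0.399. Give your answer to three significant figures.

91.2 meV

n₂/n₀ = (g₂/g₀) exp[−(E₂−E₀)/kT] = 0.399.
⇒ (E₂−E₀)/kT = ln((2/1)/0.399) = ln(5.0125) = 1.6119.
kT = 147 meV / 1.6119 = 91.2 meV.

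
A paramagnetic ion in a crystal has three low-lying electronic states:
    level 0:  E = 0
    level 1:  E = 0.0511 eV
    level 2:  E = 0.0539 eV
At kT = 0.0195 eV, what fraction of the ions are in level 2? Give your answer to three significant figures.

Eᵢ/kT = 0, 2.6205, 2.7641.
Z = Σ e^(−Eᵢ/kT) = e^(−0) + e^(−2.6205) + e^(−2.7641) = 1.0000 + 0.072766 + 0.063033 = 1.1358.
P₂ = e^(−E₂/kT) / Z = 0.063033/1.1358 = 0.0555.

0.0555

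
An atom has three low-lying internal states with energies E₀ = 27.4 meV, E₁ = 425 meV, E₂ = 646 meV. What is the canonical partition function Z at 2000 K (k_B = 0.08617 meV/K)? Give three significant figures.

k_BT = 0.08617 × 2000 K = 172.34 meV.
Eᵢ/kT = 0.15899, 2.4661, 3.7484.
Z = Σ e^(−Eᵢ/kT) = e^(−0.15899) + e^(−2.4661) + e^(−3.7484) = 0.85300 + 0.084915 + 0.023555 = 0.96147.

Z = 0.961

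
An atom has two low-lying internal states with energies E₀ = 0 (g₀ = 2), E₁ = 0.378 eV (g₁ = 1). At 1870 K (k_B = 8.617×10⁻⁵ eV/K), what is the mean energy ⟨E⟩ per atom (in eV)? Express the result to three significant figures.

0.0173 eV

k_BT = 8.617×10⁻⁵ × 1870 K = 0.16114 eV.
Eᵢ/kT = 0, 2.3458.
Z = Σ gᵢe^(−Eᵢ/kT) = 2·e^(−0) + 1·e^(−2.3458) = 2.0000 + 0.095771 = 2.0958.
⟨E⟩ = Σ Eᵢ gᵢe^(−Eᵢ/kT) / Z = (0·2.0000 + 0.378·0.095771) / 2.0958 = 0.0173 eV.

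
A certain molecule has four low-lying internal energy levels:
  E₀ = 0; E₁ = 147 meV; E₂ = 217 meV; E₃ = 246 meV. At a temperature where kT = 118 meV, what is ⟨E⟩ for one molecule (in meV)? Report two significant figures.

Eᵢ/kT = 0, 1.246, 1.839, 2.085.
Z = Σ e^(−Eᵢ/kT) = e^(−0) + e^(−1.246) + e^(−1.839) + e^(−2.085) = 1.000 + 0.2877 + 0.1590 + 0.1243 = 1.571.
⟨E⟩ = Σ Eᵢ e^(−Eᵢ/kT) / Z = (0·1.000 + 147·0.2877 + 217·0.1590 + 246·0.1243) / 1.571 = 68 meV.

68 meV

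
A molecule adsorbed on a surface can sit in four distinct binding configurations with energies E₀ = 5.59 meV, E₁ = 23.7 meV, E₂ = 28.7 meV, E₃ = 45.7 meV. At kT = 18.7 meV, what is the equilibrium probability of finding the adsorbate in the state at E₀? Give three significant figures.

0.559

Eᵢ/kT = 0.29893, 1.2674, 1.5348, 2.4439.
Z = Σ e^(−Eᵢ/kT) = e^(−0.29893) + e^(−1.2674) + e^(−1.5348) + e^(−2.4439) = 0.74161 + 0.28156 + 0.21550 + 0.086822 = 1.3255.
P₀ = e^(−E₀/kT) / Z = 0.74161/1.3255 = 0.559.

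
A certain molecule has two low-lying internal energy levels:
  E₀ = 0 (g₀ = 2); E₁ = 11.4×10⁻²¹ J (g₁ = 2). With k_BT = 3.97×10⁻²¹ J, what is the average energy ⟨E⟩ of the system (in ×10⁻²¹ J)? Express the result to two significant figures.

0.61 ×10⁻²¹ J

Eᵢ/kT = 0, 2.872.
Z = Σ gᵢe^(−Eᵢ/kT) = 2·e^(−0) + 2·e^(−2.872) = 2.000 + 0.1132 = 2.113.
⟨E⟩ = Σ Eᵢ gᵢe^(−Eᵢ/kT) / Z = (0·2.000 + 11.4·0.1132) / 2.113 = 0.61 ×10⁻²¹ J.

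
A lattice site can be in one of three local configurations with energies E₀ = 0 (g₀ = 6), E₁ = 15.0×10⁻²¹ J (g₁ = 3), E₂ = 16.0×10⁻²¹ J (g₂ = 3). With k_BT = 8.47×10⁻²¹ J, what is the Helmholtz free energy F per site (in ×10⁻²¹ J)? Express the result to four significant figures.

-16.44 ×10⁻²¹ J

Eᵢ/kT = 0, 1.77096, 1.88902.
Z = Σ gᵢe^(−Eᵢ/kT) = 6·e^(−0) + 3·e^(−1.77096) + 3·e^(−1.88902) = 6.00000 + 0.510509 + 0.453660 = 6.96417.
F = −kT ln Z = −8.47 × ln(6.96417) = −8.47 × 1.94078 = -16.44 ×10⁻²¹ J.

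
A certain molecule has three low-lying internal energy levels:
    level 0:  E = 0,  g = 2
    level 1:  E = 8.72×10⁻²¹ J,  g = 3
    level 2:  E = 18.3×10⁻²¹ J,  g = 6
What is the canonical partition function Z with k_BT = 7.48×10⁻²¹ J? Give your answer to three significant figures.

Z = 3.45

Eᵢ/kT = 0, 1.1658, 2.4465.
Z = Σ gᵢe^(−Eᵢ/kT) = 2·e^(−0) + 3·e^(−1.1658) + 6·e^(−2.4465) = 2.0000 + 0.93502 + 0.51958 = 3.4546.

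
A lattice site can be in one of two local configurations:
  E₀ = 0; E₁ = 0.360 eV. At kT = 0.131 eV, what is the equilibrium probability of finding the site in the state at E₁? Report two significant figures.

0.060

Eᵢ/kT = 0, 2.748.
Z = Σ e^(−Eᵢ/kT) = e^(−0) + e^(−2.748) = 1.000 + 0.06406 = 1.064.
P₁ = e^(−E₁/kT) / Z = 0.06406/1.064 = 0.060.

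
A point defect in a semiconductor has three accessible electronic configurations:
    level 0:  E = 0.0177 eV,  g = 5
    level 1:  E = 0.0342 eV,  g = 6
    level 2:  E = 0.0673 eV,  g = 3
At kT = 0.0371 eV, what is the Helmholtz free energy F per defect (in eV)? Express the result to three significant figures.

Eᵢ/kT = 0.47709, 0.92183, 1.8140.
Z = Σ gᵢe^(−Eᵢ/kT) = 5·e^(−0.47709) + 6·e^(−0.92183) + 3·e^(−1.8140) = 3.1029 + 2.3867 + 0.48900 = 5.9786.
F = −kT ln Z = −0.0371 × ln(5.9786) = −0.0371 × 1.7882 = -0.0663 eV.

-0.0663 eV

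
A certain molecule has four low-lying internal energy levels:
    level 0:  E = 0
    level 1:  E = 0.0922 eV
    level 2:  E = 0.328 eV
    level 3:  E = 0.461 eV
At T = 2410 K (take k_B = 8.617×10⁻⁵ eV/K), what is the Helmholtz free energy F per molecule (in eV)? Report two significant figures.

k_BT = 8.617×10⁻⁵ × 2410 K = 0.2077 eV.
Eᵢ/kT = 0, 0.4439, 1.579, 2.220.
Z = Σ e^(−Eᵢ/kT) = e^(−0) + e^(−0.4439) + e^(−1.579) + e^(−2.220) = 1.000 + 0.6415 + 0.2062 + 0.1086 = 1.956.
F = −kT ln Z = −0.2077 × ln(1.956) = −0.2077 × 0.6709 = -0.14 eV.

-0.14 eV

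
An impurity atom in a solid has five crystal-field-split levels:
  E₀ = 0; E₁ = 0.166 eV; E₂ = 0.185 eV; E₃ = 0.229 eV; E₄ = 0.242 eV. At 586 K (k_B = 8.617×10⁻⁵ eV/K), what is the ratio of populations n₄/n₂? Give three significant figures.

k_BT = 8.617×10⁻⁵ × 586 K = 0.050496 eV.
n₄/n₂ = exp[−(E₄−E₂)/kT] = exp(−(0.057 eV)/(0.050496 eV)) = exp(-1.1288) = 0.323.

0.323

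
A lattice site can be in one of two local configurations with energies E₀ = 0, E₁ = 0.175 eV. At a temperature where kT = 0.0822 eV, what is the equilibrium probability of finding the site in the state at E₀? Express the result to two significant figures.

Eᵢ/kT = 0, 2.129.
Z = Σ e^(−Eᵢ/kT) = e^(−0) + e^(−2.129) = 1.000 + 0.1190 = 1.119.
P₀ = e^(−E₀/kT) / Z = 1.000/1.119 = 0.89.

0.89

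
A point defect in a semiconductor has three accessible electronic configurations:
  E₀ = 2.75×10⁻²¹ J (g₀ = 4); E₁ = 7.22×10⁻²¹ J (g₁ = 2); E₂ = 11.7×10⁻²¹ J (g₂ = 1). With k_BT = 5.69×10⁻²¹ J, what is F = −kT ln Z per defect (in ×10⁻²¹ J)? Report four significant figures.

-6.542 ×10⁻²¹ J

Eᵢ/kT = 0.483304, 1.26889, 2.05624.
Z = Σ gᵢe^(−Eᵢ/kT) = 4·e^(−0.483304) + 2·e^(−1.26889) + 1·e^(−2.05624) = 2.46697 + 0.562287 + 0.127934 = 3.15719.
F = −kT ln Z = −5.69 × ln(3.15719) = −5.69 × 1.14968 = -6.542 ×10⁻²¹ J.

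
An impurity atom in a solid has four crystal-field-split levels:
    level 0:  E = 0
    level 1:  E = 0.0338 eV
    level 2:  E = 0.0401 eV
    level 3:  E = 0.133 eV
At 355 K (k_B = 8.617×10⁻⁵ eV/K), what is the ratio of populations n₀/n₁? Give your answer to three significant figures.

k_BT = 8.617×10⁻⁵ × 355 K = 0.030590 eV.
n₀/n₁ = exp[−(E₀−E₁)/kT] = exp(−(-0.0338 eV)/(0.030590 eV)) = exp(1.1049) = 3.02.

3.02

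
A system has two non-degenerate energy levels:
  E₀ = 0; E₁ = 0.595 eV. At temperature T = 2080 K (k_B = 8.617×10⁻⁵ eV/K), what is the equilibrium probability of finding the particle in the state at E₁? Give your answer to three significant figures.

0.0349

k_BT = 8.617×10⁻⁵ × 2080 K = 0.17923 eV.
Eᵢ/kT = 0, 3.3198.
Z = Σ e^(−Eᵢ/kT) = e^(−0) + e^(−3.3198) = 1.0000 + 0.036160 = 1.0362.
P₁ = e^(−E₁/kT) / Z = 0.036160/1.0362 = 0.0349.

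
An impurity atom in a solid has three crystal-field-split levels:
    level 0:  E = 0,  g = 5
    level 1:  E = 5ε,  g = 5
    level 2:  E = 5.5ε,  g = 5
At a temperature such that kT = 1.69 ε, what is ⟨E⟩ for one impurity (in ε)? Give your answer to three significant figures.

Eᵢ/kT = 0, 2.9586, 3.2544.
Z = Σ gᵢe^(−Eᵢ/kT) = 5·e^(−0) + 5·e^(−2.9586) + 5·e^(−3.2544) = 5.0000 + 0.25946 + 0.19302 = 5.4525.
⟨E⟩ = Σ Eᵢ gᵢe^(−Eᵢ/kT) / Z = (0·5.0000 + 5·0.25946 + 5.5·0.19302) / 5.4525 = 0.433 ε.

0.433 ε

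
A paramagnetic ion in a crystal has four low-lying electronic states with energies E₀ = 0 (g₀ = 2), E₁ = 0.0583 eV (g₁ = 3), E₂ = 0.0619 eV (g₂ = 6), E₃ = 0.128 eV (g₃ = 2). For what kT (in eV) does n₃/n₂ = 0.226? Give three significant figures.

0.170 eV

n₃/n₂ = (g₃/g₂) exp[−(E₃−E₂)/kT] = 0.226.
⇒ (E₃−E₂)/kT = ln((2/6)/0.226) = ln(1.4749) = 0.38859.
kT = 0.0661 eV / 0.38859 = 0.170 eV.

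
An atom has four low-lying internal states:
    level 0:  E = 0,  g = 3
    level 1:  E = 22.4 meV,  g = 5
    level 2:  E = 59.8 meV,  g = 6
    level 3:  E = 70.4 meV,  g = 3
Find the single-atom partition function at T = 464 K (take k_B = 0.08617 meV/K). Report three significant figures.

k_BT = 0.08617 × 464 K = 39.983 meV.
Eᵢ/kT = 0, 0.56024, 1.4956, 1.7607.
Z = Σ gᵢe^(−Eᵢ/kT) = 3·e^(−0) + 5·e^(−0.56024) + 6·e^(−1.4956) + 3·e^(−1.7607) = 3.0000 + 2.8554 + 1.3447 + 0.51577 = 7.7159.

Z = 7.72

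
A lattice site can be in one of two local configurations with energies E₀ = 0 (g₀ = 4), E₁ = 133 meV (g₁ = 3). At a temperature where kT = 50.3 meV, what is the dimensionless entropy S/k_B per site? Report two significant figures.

Eᵢ/kT = 0, 2.644.
Z = Σ gᵢe^(−Eᵢ/kT) = 4·e^(−0) + 3·e^(−2.644) = 4.000 + 0.2132 = 4.213.
⟨E⟩ = Σ EᵢPᵢ = 6.731 meV.
S/k_B = ln Z + ⟨E⟩/kT = ln(4.213) + 6.731/50.3 = 1.438 + 0.1338 = 1.6.

1.6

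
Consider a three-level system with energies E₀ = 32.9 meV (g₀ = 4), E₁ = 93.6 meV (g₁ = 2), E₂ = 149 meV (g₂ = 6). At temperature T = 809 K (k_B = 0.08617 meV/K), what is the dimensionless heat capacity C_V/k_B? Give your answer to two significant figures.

0.44

k_BT = 0.08617 × 809 K = 69.71 meV.
Eᵢ/kT = 0.4720, 1.343, 2.137.
Z = Σ gᵢe^(−Eᵢ/kT) = 4·e^(−0.4720) + 2·e^(−1.343) + 6·e^(−2.137) = 2.495 + 0.5221 + 0.7081 = 3.725.
⟨E⟩ = 63.48 meV, ⟨E²⟩ = 6173 meV².
C_V/k_B = (⟨E²⟩ − ⟨E⟩²)/(kT)² = (6173 − 4030)/4859 = 0.44.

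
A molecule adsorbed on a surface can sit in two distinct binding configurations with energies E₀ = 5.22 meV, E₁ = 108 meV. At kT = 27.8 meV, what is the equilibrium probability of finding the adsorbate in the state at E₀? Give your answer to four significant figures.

0.9758

Eᵢ/kT = 0.187770, 3.88489.
Z = Σ e^(−Eᵢ/kT) = e^(−0.187770) + e^(−3.88489) = 0.828805 + 0.0205501 = 0.849355.
P₀ = e^(−E₀/kT) / Z = 0.828805/0.849355 = 0.9758.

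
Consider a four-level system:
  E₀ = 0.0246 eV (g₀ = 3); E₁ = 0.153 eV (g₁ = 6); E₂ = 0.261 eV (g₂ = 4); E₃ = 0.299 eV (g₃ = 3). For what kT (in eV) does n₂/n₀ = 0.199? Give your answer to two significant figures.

n₂/n₀ = (g₂/g₀) exp[−(E₂−E₀)/kT] = 0.199.
⇒ (E₂−E₀)/kT = ln((4/3)/0.199) = ln(6.700) = 1.902.
kT = 0.2364 eV / 1.902 = 0.12 eV.

0.12 eV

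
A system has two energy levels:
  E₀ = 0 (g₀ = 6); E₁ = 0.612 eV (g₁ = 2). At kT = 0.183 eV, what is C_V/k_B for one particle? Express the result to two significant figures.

Eᵢ/kT = 0, 3.344.
Z = Σ gᵢe^(−Eᵢ/kT) = 6·e^(−0) + 2·e^(−3.344) = 6.000 + 0.07059 = 6.071.
⟨E⟩ = 0.007116 eV, ⟨E²⟩ = 0.004355 eV².
C_V/k_B = (⟨E²⟩ − ⟨E⟩²)/(kT)² = (0.004355 − 0.00005064)/0.03349 = 0.13.

0.13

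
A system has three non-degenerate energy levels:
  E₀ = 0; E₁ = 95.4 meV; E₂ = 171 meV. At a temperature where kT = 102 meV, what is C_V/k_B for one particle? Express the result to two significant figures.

Eᵢ/kT = 0, 0.9353, 1.676.
Z = Σ e^(−Eᵢ/kT) = e^(−0) + e^(−0.9353) + e^(−1.676) = 1.000 + 0.3925 + 0.1871 = 1.580.
⟨E⟩ = 43.95 meV, ⟨E²⟩ = 5724 meV².
C_V/k_B = (⟨E²⟩ − ⟨E⟩²)/(kT)² = (5724 − 1932)/10400 = 0.36.

0.36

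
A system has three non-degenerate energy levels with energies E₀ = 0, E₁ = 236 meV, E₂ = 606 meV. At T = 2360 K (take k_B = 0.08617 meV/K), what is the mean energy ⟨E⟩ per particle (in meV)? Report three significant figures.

76.8 meV

k_BT = 0.08617 × 2360 K = 203.36 meV.
Eᵢ/kT = 0, 1.1605, 2.9799.
Z = Σ e^(−Eᵢ/kT) = e^(−0) + e^(−1.1605) + e^(−2.9799) = 1.0000 + 0.31333 + 0.050798 = 1.3641.
⟨E⟩ = Σ Eᵢ e^(−Eᵢ/kT) / Z = (0·1.0000 + 236·0.31333 + 606·0.050798) / 1.3641 = 76.8 meV.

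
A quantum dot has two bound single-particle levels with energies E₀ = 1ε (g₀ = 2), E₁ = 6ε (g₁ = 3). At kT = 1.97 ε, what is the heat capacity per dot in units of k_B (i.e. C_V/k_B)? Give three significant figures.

Eᵢ/kT = 0.50761, 3.0457.
Z = Σ gᵢe^(−Eᵢ/kT) = 2·e^(−0.50761) + 3·e^(−3.0457) = 1.2039 + 0.14269 = 1.3466.
⟨E⟩ = 1.5298 ε, ⟨E²⟩ = 4.7087 ε².
C_V/k_B = (⟨E²⟩ − ⟨E⟩²)/(kT)² = (4.7087 − 2.3403)/3.8809 = 0.610.

0.610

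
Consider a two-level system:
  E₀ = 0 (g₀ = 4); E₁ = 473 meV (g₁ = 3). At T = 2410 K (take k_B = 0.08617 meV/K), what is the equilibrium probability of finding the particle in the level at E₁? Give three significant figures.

0.0714

k_BT = 0.08617 × 2410 K = 207.67 meV.
Eᵢ/kT = 0, 2.2777.
Z = Σ gᵢe^(−Eᵢ/kT) = 4·e^(−0) + 3·e^(−2.2777) = 4.0000 + 0.30756 = 4.3076.
P₁ = g₁ e^(−E₁/kT) / Z = 0.30756/4.3076 = 0.0714.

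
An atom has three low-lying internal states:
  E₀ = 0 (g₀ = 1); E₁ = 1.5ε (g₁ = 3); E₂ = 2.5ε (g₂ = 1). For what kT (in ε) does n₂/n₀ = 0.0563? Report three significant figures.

n₂/n₀ = (g₂/g₀) exp[−(E₂−E₀)/kT] = 0.0563.
⇒ (E₂−E₀)/kT = ln((1/1)/0.0563) = ln(17.762) = 2.8771.
kT = 2.5ε / 2.8771 = 0.869 ε.

0.869 ε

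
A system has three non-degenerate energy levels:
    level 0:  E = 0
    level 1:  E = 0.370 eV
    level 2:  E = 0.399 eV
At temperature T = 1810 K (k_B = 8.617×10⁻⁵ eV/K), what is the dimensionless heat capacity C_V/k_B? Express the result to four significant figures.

0.7529

k_BT = 8.617×10⁻⁵ × 1810 K = 0.155968 eV.
Eᵢ/kT = 0, 2.37228, 2.55822.
Z = Σ e^(−Eᵢ/kT) = e^(−0) + e^(−2.37228) + e^(−2.55822) = 1.00000 + 0.0932678 + 0.0774425 = 1.17071.
⟨E⟩ = 0.0558709 eV, ⟨E²⟩ = 0.0214377 eV².
C_V/k_B = (⟨E²⟩ − ⟨E⟩²)/(kT)² = (0.0214377 − 0.00312156)/0.0243260 = 0.7529.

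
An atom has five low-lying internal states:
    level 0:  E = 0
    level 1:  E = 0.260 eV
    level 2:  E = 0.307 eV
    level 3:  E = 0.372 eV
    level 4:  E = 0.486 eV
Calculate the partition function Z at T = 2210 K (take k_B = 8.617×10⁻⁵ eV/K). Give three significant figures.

Z = 1.67

k_BT = 8.617×10⁻⁵ × 2210 K = 0.19044 eV.
Eᵢ/kT = 0, 1.3653, 1.6121, 1.9534, 2.5520.
Z = Σ e^(−Eᵢ/kT) = e^(−0) + e^(−1.3653) + e^(−1.6121) + e^(−1.9534) + e^(−2.5520) = 1.0000 + 0.25530 + 0.19947 + 0.14179 + 0.077926 = 1.6745.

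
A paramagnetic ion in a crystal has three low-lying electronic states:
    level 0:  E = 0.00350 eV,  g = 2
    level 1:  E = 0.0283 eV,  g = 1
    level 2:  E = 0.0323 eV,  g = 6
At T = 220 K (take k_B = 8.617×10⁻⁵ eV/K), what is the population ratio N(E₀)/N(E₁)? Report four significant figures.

7.399

k_BT = 8.617×10⁻⁵ × 220 K = 0.0189574 eV.
n₀/n₁ = (g₀/g₁) exp[−(E₀−E₁)/kT] = (2/1) × exp(−(-0.02480 eV)/(0.0189574 eV)) = (2/1) × exp(1.30820) = 7.399.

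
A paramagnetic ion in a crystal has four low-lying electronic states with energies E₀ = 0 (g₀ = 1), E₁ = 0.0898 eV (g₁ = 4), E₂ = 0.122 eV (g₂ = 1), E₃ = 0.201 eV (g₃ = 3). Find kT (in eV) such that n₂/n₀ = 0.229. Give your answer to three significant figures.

0.0828 eV

n₂/n₀ = (g₂/g₀) exp[−(E₂−E₀)/kT] = 0.229.
⇒ (E₂−E₀)/kT = ln((1/1)/0.229) = ln(4.3668) = 1.4740.
kT = 0.122 eV / 1.4740 = 0.0828 eV.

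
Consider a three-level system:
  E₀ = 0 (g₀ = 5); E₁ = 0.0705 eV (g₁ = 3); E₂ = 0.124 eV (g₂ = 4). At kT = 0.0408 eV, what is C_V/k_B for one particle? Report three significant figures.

Eᵢ/kT = 0, 1.7279, 3.0392.
Z = Σ gᵢe^(−Eᵢ/kT) = 5·e^(−0) + 3·e^(−1.7279) + 4·e^(−3.0392) = 5.0000 + 0.53297 + 0.19149 = 5.7245.
⟨E⟩ = 0.010712 eV, ⟨E²⟩ = 0.00097709 eV².
C_V/k_B = (⟨E²⟩ − ⟨E⟩²)/(kT)² = (0.00097709 − 0.00011475)/0.0016646 = 0.518.

0.518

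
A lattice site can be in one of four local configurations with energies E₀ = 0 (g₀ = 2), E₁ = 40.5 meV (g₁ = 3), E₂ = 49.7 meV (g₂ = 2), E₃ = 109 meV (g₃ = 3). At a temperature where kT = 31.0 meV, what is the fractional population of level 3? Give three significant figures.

0.0270

Eᵢ/kT = 0, 1.3065, 1.6032, 3.5161.
Z = Σ gᵢe^(−Eᵢ/kT) = 2·e^(−0) + 3·e^(−1.3065) + 2·e^(−1.6032) + 3·e^(−3.5161) = 2.0000 + 0.81230 + 0.40250 + 0.089145 = 3.3039.
P₃ = g₃ e^(−E₃/kT) / Z = 0.089145/3.3039 = 0.0270.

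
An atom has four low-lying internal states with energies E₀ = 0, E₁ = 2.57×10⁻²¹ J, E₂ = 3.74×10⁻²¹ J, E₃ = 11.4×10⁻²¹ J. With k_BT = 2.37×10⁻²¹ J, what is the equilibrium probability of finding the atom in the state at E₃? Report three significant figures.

0.00525

Eᵢ/kT = 0, 1.0844, 1.5781, 4.8101.
Z = Σ e^(−Eᵢ/kT) = e^(−0) + e^(−1.0844) + e^(−1.5781) + e^(−4.8101) = 1.0000 + 0.33810 + 0.20637 + 0.0081470 = 1.5526.
P₃ = e^(−E₃/kT) / Z = 0.0081470/1.5526 = 0.00525.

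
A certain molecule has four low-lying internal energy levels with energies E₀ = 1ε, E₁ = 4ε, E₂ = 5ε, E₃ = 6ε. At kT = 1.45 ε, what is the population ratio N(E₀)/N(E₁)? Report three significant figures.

n₀/n₁ = exp[−(E₀−E₁)/kT] = exp(−(-3ε)/(1.45ε)) = exp(2.0690) = 7.92.

7.92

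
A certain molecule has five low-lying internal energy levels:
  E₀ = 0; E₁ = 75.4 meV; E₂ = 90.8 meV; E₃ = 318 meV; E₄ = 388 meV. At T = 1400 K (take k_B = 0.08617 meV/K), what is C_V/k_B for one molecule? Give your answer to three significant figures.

0.430

k_BT = 0.08617 × 1400 K = 120.64 meV.
Eᵢ/kT = 0, 0.62500, 0.75265, 2.6359, 3.2162.
Z = Σ e^(−Eᵢ/kT) = e^(−0) + e^(−0.62500) + e^(−0.75265) + e^(−2.6359) + e^(−3.2162) = 1.0000 + 0.53526 + 0.47112 + 0.071654 + 0.040107 = 2.1181.
⟨E⟩ = 57.355 meV, ⟨E²⟩ = 9542.1 meV².
C_V/k_B = (⟨E²⟩ − ⟨E⟩²)/(kT)² = (9542.1 − 3289.6)/14554 = 0.430.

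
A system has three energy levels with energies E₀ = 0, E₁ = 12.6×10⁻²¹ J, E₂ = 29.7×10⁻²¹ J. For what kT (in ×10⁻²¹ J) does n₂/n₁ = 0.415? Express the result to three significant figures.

19.4 ×10⁻²¹ J

n₂/n₁ = exp[−(E₂−E₁)/kT] = 0.415.
⇒ (E₂−E₁)/kT = ln(1/0.415) = ln(2.4096) = 0.87946.
kT = 17.1 ×10⁻²¹ J / 0.87946 = 19.4 ×10⁻²¹ J.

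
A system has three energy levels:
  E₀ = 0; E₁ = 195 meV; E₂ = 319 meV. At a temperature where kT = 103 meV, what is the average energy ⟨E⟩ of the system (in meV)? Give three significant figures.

Eᵢ/kT = 0, 1.8932, 3.0971.
Z = Σ e^(−Eᵢ/kT) = e^(−0) + e^(−1.8932) + e^(−3.0971) = 1.0000 + 0.15059 + 0.045180 = 1.1958.
⟨E⟩ = Σ Eᵢ e^(−Eᵢ/kT) / Z = (0·1.0000 + 195·0.15059 + 319·0.045180) / 1.1958 = 36.6 meV.

36.6 meV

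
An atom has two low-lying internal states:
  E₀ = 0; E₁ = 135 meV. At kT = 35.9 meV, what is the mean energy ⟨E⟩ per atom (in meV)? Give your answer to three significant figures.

Eᵢ/kT = 0, 3.7604.
Z = Σ e^(−Eᵢ/kT) = e^(−0) + e^(−3.7604) = 1.0000 + 0.023274 = 1.0233.
⟨E⟩ = Σ Eᵢ e^(−Eᵢ/kT) / Z = (0·1.0000 + 135·0.023274) / 1.0233 = 3.07 meV.

3.07 meV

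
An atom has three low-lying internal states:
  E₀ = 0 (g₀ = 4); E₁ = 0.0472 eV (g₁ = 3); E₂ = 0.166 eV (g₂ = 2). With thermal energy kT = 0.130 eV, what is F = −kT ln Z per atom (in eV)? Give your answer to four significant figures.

-0.2462 eV

Eᵢ/kT = 0, 0.363077, 1.27692.
Z = Σ gᵢe^(−Eᵢ/kT) = 4·e^(−0) + 3·e^(−0.363077) + 2·e^(−1.27692) = 4.00000 + 2.08660 + 0.557790 = 6.64439.
F = −kT ln Z = −0.130 × ln(6.64439) = −0.130 × 1.89377 = -0.2462 eV.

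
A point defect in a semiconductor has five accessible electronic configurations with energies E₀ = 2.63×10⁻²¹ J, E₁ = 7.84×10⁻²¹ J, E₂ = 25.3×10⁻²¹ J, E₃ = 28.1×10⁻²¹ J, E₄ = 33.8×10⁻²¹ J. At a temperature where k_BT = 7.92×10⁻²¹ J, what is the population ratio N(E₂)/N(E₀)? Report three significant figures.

n₂/n₀ = exp[−(E₂−E₀)/kT] = exp(−(22.67 ×10⁻²¹ J)/(7.92 ×10⁻²¹ J)) = exp(-2.8624) = 0.0571.

0.0571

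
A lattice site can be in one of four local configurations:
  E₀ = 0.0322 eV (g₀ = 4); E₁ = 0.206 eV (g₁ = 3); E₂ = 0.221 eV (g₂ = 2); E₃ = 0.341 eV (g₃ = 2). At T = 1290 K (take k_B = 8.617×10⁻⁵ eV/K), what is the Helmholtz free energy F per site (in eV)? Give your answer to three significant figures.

-0.149 eV

k_BT = 8.617×10⁻⁵ × 1290 K = 0.11116 eV.
Eᵢ/kT = 0.28967, 1.8532, 1.9881, 3.0677.
Z = Σ gᵢe^(−Eᵢ/kT) = 4·e^(−0.28967) + 3·e^(−1.8532) + 2·e^(−1.9881) + 2·e^(−3.0677) = 2.9940 + 0.47020 + 0.27391 + 0.093056 = 3.8312.
F = −kT ln Z = −0.11116 × ln(3.8312) = −0.11116 × 1.3432 = -0.149 eV.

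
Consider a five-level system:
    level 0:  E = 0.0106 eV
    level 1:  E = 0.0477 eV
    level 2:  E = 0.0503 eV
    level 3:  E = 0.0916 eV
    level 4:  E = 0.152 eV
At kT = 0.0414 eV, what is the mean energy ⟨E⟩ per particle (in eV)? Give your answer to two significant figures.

0.034 eV

Eᵢ/kT = 0.2560, 1.152, 1.215, 2.213, 3.671.
Z = Σ e^(−Eᵢ/kT) = e^(−0.2560) + e^(−1.152) + e^(−1.215) + e^(−2.213) + e^(−3.671) = 0.7741 + 0.3160 + 0.2967 + 0.1094 + 0.02545 = 1.522.
⟨E⟩ = Σ Eᵢ e^(−Eᵢ/kT) / Z = (0.0106·0.7741 + 0.0477·0.3160 + 0.0503·0.2967 + 0.0916·0.1094 + 0.152·0.02545) / 1.522 = 0.034 eV.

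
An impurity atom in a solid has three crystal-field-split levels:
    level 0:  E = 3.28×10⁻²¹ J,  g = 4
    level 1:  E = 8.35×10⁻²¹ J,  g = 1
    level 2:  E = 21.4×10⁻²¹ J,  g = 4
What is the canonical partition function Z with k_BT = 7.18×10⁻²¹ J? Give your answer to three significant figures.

Z = 3.05

Eᵢ/kT = 0.45682, 1.1630, 2.9805.
Z = Σ gᵢe^(−Eᵢ/kT) = 4·e^(−0.45682) + 1·e^(−1.1630) + 4·e^(−2.9805) = 2.5332 + 0.31255 + 0.20307 = 3.0488.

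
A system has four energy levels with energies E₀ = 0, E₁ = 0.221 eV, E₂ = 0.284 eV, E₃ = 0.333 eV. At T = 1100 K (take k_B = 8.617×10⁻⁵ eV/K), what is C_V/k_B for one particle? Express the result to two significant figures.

k_BT = 8.617×10⁻⁵ × 1100 K = 0.09479 eV.
Eᵢ/kT = 0, 2.331, 2.996, 3.513.
Z = Σ e^(−Eᵢ/kT) = e^(−0) + e^(−2.331) + e^(−2.996) + e^(−3.513) = 1.000 + 0.09720 + 0.04999 + 0.02981 = 1.177.
⟨E⟩ = 0.03875 eV, ⟨E²⟩ = 0.01027 eV².
C_V/k_B = (⟨E²⟩ − ⟨E⟩²)/(kT)² = (0.01027 − 0.001502)/0.008985 = 0.98.

0.98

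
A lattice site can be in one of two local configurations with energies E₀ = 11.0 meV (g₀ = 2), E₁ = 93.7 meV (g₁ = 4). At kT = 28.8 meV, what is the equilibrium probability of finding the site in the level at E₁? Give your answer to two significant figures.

Eᵢ/kT = 0.3819, 3.253.
Z = Σ gᵢe^(−Eᵢ/kT) = 2·e^(−0.3819) + 4·e^(−3.253) = 1.365 + 0.1546 = 1.520.
P₁ = g₁ e^(−E₁/kT) / Z = 0.1546/1.520 = 0.10.

0.10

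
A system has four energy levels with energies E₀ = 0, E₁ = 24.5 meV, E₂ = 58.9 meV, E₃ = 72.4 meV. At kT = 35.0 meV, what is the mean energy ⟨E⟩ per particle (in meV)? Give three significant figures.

Eᵢ/kT = 0, 0.70000, 1.6829, 2.0686.
Z = Σ e^(−Eᵢ/kT) = e^(−0) + e^(−0.70000) + e^(−1.6829) + e^(−2.0686) = 1.0000 + 0.49659 + 0.18583 + 0.12636 = 1.8088.
⟨E⟩ = Σ Eᵢ e^(−Eᵢ/kT) / Z = (0·1.0000 + 24.5·0.49659 + 58.9·0.18583 + 72.4·0.12636) / 1.8088 = 17.8 meV.

17.8 meV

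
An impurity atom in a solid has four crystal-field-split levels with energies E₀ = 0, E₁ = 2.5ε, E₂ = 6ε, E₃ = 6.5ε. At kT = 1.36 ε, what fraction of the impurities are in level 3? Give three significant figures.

0.00712

Eᵢ/kT = 0, 1.8382, 4.4118, 4.7794.
Z = Σ e^(−Eᵢ/kT) = e^(−0) + e^(−1.8382) + e^(−4.4118) + e^(−4.7794) = 1.0000 + 0.15910 + 0.012133 + 0.0084010 = 1.1796.
P₃ = e^(−E₃/kT) / Z = 0.0084010/1.1796 = 0.00712.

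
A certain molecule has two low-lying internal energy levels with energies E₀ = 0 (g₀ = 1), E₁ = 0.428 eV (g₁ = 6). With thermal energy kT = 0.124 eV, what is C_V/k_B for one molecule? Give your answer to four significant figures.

1.599

Eᵢ/kT = 0, 3.45161.
Z = Σ gᵢe^(−Eᵢ/kT) = 1·e^(−0) + 6·e^(−3.45161) = 1.00000 + 0.190167 = 1.19017.
⟨E⟩ = 0.0683864 eV, ⟨E²⟩ = 0.0292694 eV².
C_V/k_B = (⟨E²⟩ − ⟨E⟩²)/(kT)² = (0.0292694 − 0.00467670)/0.0153760 = 1.599.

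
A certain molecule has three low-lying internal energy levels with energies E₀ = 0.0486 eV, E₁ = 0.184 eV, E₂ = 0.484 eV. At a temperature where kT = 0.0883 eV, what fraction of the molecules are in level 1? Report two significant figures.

0.18

Eᵢ/kT = 0.5504, 2.084, 5.481.
Z = Σ e^(−Eᵢ/kT) = e^(−0.5504) + e^(−2.084) + e^(−5.481) = 0.5767 + 0.1244 + 0.004165 = 0.7053.
P₁ = e^(−E₁/kT) / Z = 0.1244/0.7053 = 0.18.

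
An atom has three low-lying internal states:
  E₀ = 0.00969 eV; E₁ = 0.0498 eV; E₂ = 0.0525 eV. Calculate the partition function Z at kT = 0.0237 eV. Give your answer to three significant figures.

Z = 0.896

Eᵢ/kT = 0.40886, 2.1013, 2.2152.
Z = Σ e^(−Eᵢ/kT) = e^(−0.40886) + e^(−2.1013) + e^(−2.2152) = 0.66441 + 0.12230 + 0.10913 = 0.89584.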